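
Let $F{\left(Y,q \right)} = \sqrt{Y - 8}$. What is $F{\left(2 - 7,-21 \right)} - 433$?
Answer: $-433 + i \sqrt{13} \approx -433.0 + 3.6056 i$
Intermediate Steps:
$F{\left(Y,q \right)} = \sqrt{-8 + Y}$
$F{\left(2 - 7,-21 \right)} - 433 = \sqrt{-8 + \left(2 - 7\right)} - 433 = \sqrt{-8 - 5} - 433 = \sqrt{-13} - 433 = i \sqrt{13} - 433 = -433 + i \sqrt{13}$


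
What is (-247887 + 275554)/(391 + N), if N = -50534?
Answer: -27667/50143 ≈ -0.55176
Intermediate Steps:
(-247887 + 275554)/(391 + N) = (-247887 + 275554)/(391 - 50534) = 27667/(-50143) = 27667*(-1/50143) = -27667/50143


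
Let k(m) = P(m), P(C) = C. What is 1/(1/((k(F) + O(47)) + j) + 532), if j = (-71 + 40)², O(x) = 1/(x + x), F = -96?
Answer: 81311/43257546 ≈ 0.0018797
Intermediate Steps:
k(m) = m
O(x) = 1/(2*x)
j = 961 (j = (-31)² = 961)
1/(1/((k(F) + O(47)) + j) + 532) = 1/(1/((-96 + (½)/47) + 961) + 532) = 1/(1/((-96 + (½)*(1/47)) + 961) + 532) = 1/(1/((-96 + 1/94) + 961) + 532) = 1/(1/(-9023/94 + 961) + 532) = 1/(1/(81311/94) + 532) = 1/(94/81311 + 532) = 1/(43257546/81311) = 81311/43257546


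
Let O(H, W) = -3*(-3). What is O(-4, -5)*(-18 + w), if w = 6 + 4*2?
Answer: -36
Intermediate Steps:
O(H, W) = 9
w = 14 (w = 6 + 8 = 14)
O(-4, -5)*(-18 + w) = 9*(-18 + 14) = 9*(-4) = -36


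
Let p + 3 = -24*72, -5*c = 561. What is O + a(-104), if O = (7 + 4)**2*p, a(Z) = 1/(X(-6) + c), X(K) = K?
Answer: -123785546/591 ≈ -2.0945e+5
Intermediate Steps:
c = -561/5 (c = -1/5*561 = -561/5 ≈ -112.20)
p = -1731 (p = -3 - 24*72 = -3 - 1728 = -1731)
a(Z) = -5/591 (a(Z) = 1/(-6 - 561/5) = 1/(-591/5) = -5/591)
O = -209451 (O = (7 + 4)**2*(-1731) = 11**2*(-1731) = 121*(-1731) = -209451)
O + a(-104) = -209451 - 5/591 = -123785546/591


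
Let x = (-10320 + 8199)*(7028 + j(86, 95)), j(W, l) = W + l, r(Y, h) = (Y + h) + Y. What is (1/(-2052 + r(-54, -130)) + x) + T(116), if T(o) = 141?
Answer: -35014438921/2290 ≈ -1.5290e+7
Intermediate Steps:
r(Y, h) = h + 2*Y
x = -15290289 (x = (-10320 + 8199)*(7028 + (86 + 95)) = -2121*(7028 + 181) = -2121*7209 = -15290289)
(1/(-2052 + r(-54, -130)) + x) + T(116) = (1/(-2052 + (-130 + 2*(-54))) - 15290289) + 141 = (1/(-2052 + (-130 - 108)) - 15290289) + 141 = (1/(-2052 - 238) - 15290289) + 141 = (1/(-2290) - 15290289) + 141 = (-1/2290 - 15290289) + 141 = -35014761811/2290 + 141 = -35014438921/2290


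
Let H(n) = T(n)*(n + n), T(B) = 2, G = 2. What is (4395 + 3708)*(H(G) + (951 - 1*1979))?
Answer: -8265060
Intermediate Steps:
H(n) = 4*n (H(n) = 2*(n + n) = 2*(2*n) = 4*n)
(4395 + 3708)*(H(G) + (951 - 1*1979)) = (4395 + 3708)*(4*2 + (951 - 1*1979)) = 8103*(8 + (951 - 1979)) = 8103*(8 - 1028) = 8103*(-1020) = -8265060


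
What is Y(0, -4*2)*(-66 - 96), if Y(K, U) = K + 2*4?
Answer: -1296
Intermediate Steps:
Y(K, U) = 8 + K (Y(K, U) = K + 8 = 8 + K)
Y(0, -4*2)*(-66 - 96) = (8 + 0)*(-66 - 96) = 8*(-162) = -1296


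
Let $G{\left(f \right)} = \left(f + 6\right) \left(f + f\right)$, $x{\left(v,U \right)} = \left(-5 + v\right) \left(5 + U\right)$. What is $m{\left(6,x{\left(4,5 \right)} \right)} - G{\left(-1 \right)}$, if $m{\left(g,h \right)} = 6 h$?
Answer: $-50$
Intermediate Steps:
$G{\left(f \right)} = 2 f \left(6 + f\right)$ ($G{\left(f \right)} = \left(6 + f\right) 2 f = 2 f \left(6 + f\right)$)
$m{\left(6,x{\left(4,5 \right)} \right)} - G{\left(-1 \right)} = 6 \left(-25 - 25 + 5 \cdot 4 + 5 \cdot 4\right) - 2 \left(-1\right) \left(6 - 1\right) = 6 \left(-25 - 25 + 20 + 20\right) - 2 \left(-1\right) 5 = 6 \left(-10\right) - -10 = -60 + 10 = -50$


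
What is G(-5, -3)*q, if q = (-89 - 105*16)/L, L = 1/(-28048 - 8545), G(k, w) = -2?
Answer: -129466034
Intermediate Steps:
L = -1/36593 (L = 1/(-36593) = -1/36593 ≈ -2.7328e-5)
q = 64733017 (q = (-89 - 105*16)/(-1/36593) = (-89 - 1680)*(-36593) = -1769*(-36593) = 64733017)
G(-5, -3)*q = -2*64733017 = -129466034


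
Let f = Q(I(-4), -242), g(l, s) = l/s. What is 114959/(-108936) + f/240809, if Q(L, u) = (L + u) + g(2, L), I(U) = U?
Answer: -27710014555/26232769224 ≈ -1.0563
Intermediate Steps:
Q(L, u) = L + u + 2/L (Q(L, u) = (L + u) + 2/L = L + u + 2/L)
f = -493/2 (f = -4 - 242 + 2/(-4) = -4 - 242 + 2*(-¼) = -4 - 242 - ½ = -493/2 ≈ -246.50)
114959/(-108936) + f/240809 = 114959/(-108936) - 493/2/240809 = 114959*(-1/108936) - 493/2*1/240809 = -114959/108936 - 493/481618 = -27710014555/26232769224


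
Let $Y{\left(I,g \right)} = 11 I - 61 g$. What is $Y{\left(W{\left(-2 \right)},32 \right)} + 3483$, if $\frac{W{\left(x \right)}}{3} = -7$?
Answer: $1300$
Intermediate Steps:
$W{\left(x \right)} = -21$ ($W{\left(x \right)} = 3 \left(-7\right) = -21$)
$Y{\left(I,g \right)} = - 61 g + 11 I$
$Y{\left(W{\left(-2 \right)},32 \right)} + 3483 = \left(\left(-61\right) 32 + 11 \left(-21\right)\right) + 3483 = \left(-1952 - 231\right) + 3483 = -2183 + 3483 = 1300$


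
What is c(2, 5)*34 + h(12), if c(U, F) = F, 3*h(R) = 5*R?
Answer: 190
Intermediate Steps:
h(R) = 5*R/3 (h(R) = (5*R)/3 = 5*R/3)
c(2, 5)*34 + h(12) = 5*34 + (5/3)*12 = 170 + 20 = 190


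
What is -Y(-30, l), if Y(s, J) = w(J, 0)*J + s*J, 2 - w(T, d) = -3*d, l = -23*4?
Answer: -2576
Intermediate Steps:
l = -92
w(T, d) = 2 + 3*d (w(T, d) = 2 - (-3)*d = 2 + 3*d)
Y(s, J) = 2*J + J*s (Y(s, J) = (2 + 3*0)*J + s*J = (2 + 0)*J + J*s = 2*J + J*s)
-Y(-30, l) = -(-92)*(2 - 30) = -(-92)*(-28) = -1*2576 = -2576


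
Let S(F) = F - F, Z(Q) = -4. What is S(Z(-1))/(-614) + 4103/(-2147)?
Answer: -4103/2147 ≈ -1.9110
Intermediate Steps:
S(F) = 0
S(Z(-1))/(-614) + 4103/(-2147) = 0/(-614) + 4103/(-2147) = 0*(-1/614) + 4103*(-1/2147) = 0 - 4103/2147 = -4103/2147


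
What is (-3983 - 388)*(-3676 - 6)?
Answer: 16094022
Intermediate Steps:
(-3983 - 388)*(-3676 - 6) = -4371*(-3682) = 16094022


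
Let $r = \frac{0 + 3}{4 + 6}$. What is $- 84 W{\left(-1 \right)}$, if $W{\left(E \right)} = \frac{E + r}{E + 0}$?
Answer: $- \frac{294}{5} \approx -58.8$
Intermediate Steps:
$r = \frac{3}{10} \approx 0.3$
$W{\left(E \right)} = \frac{\frac{3}{10} + E}{E}$ ($W{\left(E \right)} = \frac{E + \frac{3}{10}}{E + 0} = \frac{\frac{3}{10} + E}{E}$)
$- 84 W{\left(-1 \right)} = - 84 \frac{\frac{3}{10} - 1}{-1} = - 84 \left(\left(-1\right) \left(- \frac{7}{10}\right)\right) = \left(-84\right) \frac{7}{10} = - \frac{294}{5}$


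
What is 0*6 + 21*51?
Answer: 1071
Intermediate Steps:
0*6 + 21*51 = 0 + 1071 = 1071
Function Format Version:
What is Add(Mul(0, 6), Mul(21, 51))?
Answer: 1071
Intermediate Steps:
Add(Mul(0, 6), Mul(21, 51)) = Add(0, 1071) = 1071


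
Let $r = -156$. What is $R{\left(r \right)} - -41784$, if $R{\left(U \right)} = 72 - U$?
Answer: $42012$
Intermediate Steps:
$R{\left(r \right)} - -41784 = \left(72 - -156\right) - -41784 = \left(72 + 156\right) + 41784 = 228 + 41784 = 42012$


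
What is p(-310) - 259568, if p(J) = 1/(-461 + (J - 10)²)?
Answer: -26460102351/101939 ≈ -2.5957e+5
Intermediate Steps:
p(J) = 1/(-461 + (-10 + J)²)
p(-310) - 259568 = 1/(-461 + (-10 - 310)²) - 259568 = 1/(-461 + (-320)²) - 259568 = 1/(-461 + 102400) - 259568 = 1/101939 - 259568 = -26460102351/101939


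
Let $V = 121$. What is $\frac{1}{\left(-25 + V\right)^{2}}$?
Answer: $\frac{1}{9216} \approx 0.00010851$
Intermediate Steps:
$\frac{1}{\left(-25 + V\right)^{2}} = \frac{1}{\left(-25 + 121\right)^{2}} = \frac{1}{96^{2}} = \frac{1}{9216}$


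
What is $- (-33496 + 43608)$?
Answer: $-10112$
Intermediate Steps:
$- (-33496 + 43608) = \left(-1\right) 10112 = -10112$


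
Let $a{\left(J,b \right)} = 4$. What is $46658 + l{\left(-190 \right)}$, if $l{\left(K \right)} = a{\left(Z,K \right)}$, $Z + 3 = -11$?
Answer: $46662$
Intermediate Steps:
$Z = -14$ ($Z = -3 - 11 = -14$)
$l{\left(K \right)} = 4$
$46658 + l{\left(-190 \right)} = 46658 + 4 = 46662$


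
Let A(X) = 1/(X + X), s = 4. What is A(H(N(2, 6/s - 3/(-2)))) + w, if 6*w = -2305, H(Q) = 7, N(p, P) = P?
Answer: -8066/21 ≈ -384.10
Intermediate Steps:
w = -2305/6 (w = (⅙)*(-2305) = -2305/6 ≈ -384.17)
A(X) = 1/(2*X)
A(H(N(2, 6/s - 3/(-2)))) + w = (½)/7 - 2305/6 = (½)*(⅐) - 2305/6 = 1/14 - 2305/6 = -8066/21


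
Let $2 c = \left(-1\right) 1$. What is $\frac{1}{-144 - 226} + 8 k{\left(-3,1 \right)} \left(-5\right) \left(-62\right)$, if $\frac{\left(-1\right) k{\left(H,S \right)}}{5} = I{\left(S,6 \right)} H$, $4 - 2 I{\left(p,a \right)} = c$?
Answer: $\frac{30968999}{370} \approx 83700.0$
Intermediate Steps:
$c = - \frac{1}{2}$ ($c = \frac{\left(-1\right) 1}{2} = \frac{1}{2} \left(-1\right) = - \frac{1}{2} \approx -0.5$)
$I{\left(p,a \right)} = \frac{9}{4}$ ($I{\left(p,a \right)} = 2 - - \frac{1}{4} = 2 + \frac{1}{4} = \frac{9}{4}$)
$k{\left(H,S \right)} = - \frac{45 H}{4}$ ($k{\left(H,S \right)} = - 5 \frac{9 H}{4} = - \frac{45 H}{4}$)
$\frac{1}{-144 - 226} + 8 k{\left(-3,1 \right)} \left(-5\right) \left(-62\right) = \frac{1}{-144 - 226} + 8 \left(\left(- \frac{45}{4}\right) \left(-3\right)\right) \left(-5\right) \left(-62\right) = \frac{1}{-370} + 8 \cdot \frac{135}{4} \left(-5\right) \left(-62\right) = - \frac{1}{370} + 270 \left(-5\right) \left(-62\right) = - \frac{1}{370} - -83700 = - \frac{1}{370} + 83700 = \frac{30968999}{370}$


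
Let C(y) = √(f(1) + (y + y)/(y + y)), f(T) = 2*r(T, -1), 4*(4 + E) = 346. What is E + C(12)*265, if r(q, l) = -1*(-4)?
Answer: 1755/2 ≈ 877.50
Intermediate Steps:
E = 165/2 (E = -4 + (¼)*346 = -4 + 173/2 = 165/2 ≈ 82.500)
r(q, l) = 4
f(T) = 8 (f(T) = 2*4 = 8)
C(y) = 3 (C(y) = √(8 + (y + y)/(y + y)) = √(8 + (2*y)/((2*y))) = √(8 + (2*y)*(1/(2*y))) = √(8 + 1) = √9 = 3)
E + C(12)*265 = 165/2 + 3*265 = 165/2 + 795 = 1755/2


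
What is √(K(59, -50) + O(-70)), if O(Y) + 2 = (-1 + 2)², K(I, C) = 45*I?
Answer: √2654 ≈ 51.517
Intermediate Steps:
O(Y) = -1 (O(Y) = -2 + (-1 + 2)² = -2 + 1² = -2 + 1 = -1)
√(K(59, -50) + O(-70)) = √(45*59 - 1) = √(2655 - 1) = √2654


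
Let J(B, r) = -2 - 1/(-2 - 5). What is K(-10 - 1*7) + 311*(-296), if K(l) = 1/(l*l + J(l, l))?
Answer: -185032553/2010 ≈ -92056.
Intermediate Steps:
J(B, r) = -13/7 (J(B, r) = -2 - 1/(-7) = -2 - 1*(-⅐) = -2 + ⅐ = -13/7)
K(l) = 1/(-13/7 + l²) (K(l) = 1/(l*l - 13/7) = 1/(l² - 13/7) = 1/(-13/7 + l²))
K(-10 - 1*7) + 311*(-296) = 7/(-13 + 7*(-10 - 1*7)²) + 311*(-296) = 7/(-13 + 7*(-10 - 7)²) - 92056 = 7/(-13 + 7*(-17)²) - 92056 = 7/(-13 + 7*289) - 92056 = 7/(-13 + 2023) - 92056 = 7/2010 - 92056 = -185032553/2010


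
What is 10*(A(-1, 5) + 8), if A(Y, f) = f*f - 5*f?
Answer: 80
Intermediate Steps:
A(Y, f) = f² - 5*f
10*(A(-1, 5) + 8) = 10*(5*(-5 + 5) + 8) = 10*(5*0 + 8) = 10*(0 + 8) = 10*8 = 80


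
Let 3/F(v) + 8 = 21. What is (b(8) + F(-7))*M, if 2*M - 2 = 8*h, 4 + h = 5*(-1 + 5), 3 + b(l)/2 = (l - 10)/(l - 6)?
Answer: -505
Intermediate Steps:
b(l) = -6 + 2*(-10 + l)/(-6 + l) (b(l) = -6 + 2*((l - 10)/(l - 6)) = -6 + 2*((-10 + l)/(-6 + l)) = -6 + 2*(-10 + l)/(-6 + l))
h = 16 (h = -4 + 5*(-1 + 5) = -4 + 5*4 = -4 + 20 = 16)
F(v) = 3/13 (F(v) = 3/(-8 + 21) = 3/13)
M = 65 (M = 1 + (8*16)/2 = 1 + (½)*128 = 1 + 64 = 65)
(b(8) + F(-7))*M = (4*(4 - 1*8)/(-6 + 8) + 3/13)*65 = (4*(4 - 8)/2 + 3/13)*65 = (4*(½)*(-4) + 3/13)*65 = (-8 + 3/13)*65 = -101/13*65 = -505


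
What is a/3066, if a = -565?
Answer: -565/3066 ≈ -0.18428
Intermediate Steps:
a/3066 = -565/3066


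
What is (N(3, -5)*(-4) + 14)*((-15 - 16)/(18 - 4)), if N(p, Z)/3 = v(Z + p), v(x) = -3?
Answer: -775/7 ≈ -110.71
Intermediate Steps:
N(p, Z) = -9 (N(p, Z) = 3*(-3) = -9)
(N(3, -5)*(-4) + 14)*((-15 - 16)/(18 - 4)) = (-9*(-4) + 14)*((-15 - 16)/(18 - 4)) = (36 + 14)*(-31/14) = 50*(-31*1/14) = 50*(-31/14) = -775/7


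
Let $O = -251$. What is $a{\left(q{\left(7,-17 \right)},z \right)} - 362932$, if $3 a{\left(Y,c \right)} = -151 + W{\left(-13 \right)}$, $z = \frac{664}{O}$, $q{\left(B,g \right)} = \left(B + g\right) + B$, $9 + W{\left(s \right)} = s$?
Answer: $- \frac{1088969}{3} \approx -3.6299 \cdot 10^{5}$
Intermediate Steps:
$W{\left(s \right)} = -9 + s$
$q{\left(B,g \right)} = g + 2 B$
$z = - \frac{664}{251}$ ($z = \frac{664}{-251} = 664 \left(- \frac{1}{251}\right) = - \frac{664}{251} \approx -2.6454$)
$a{\left(Y,c \right)} = - \frac{173}{3}$ ($a{\left(Y,c \right)} = \frac{-151 - 22}{3} = \frac{1}{3} \left(-173\right) = - \frac{173}{3}$)
$a{\left(q{\left(7,-17 \right)},z \right)} - 362932 = - \frac{173}{3} - 362932 = - \frac{1088969}{3}$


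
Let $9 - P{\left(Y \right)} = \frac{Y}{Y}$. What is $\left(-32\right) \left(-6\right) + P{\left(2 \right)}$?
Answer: $200$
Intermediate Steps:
$P{\left(Y \right)} = 8$ ($P{\left(Y \right)} = 9 - \frac{Y}{Y} = 9 - 1 = 8$)
$\left(-32\right) \left(-6\right) + P{\left(2 \right)} = \left(-32\right) \left(-6\right) + 8 = 192 + 8 = 200$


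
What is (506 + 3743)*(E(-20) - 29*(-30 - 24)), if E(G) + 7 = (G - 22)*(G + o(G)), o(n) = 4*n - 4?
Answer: 25183823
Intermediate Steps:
o(n) = -4 + 4*n
E(G) = -7 + (-22 + G)*(-4 + 5*G) (E(G) = -7 + (G - 22)*(G + (-4 + 4*G)) = -7 + (-22 + G)*(-4 + 5*G))
(506 + 3743)*(E(-20) - 29*(-30 - 24)) = (506 + 3743)*((81 - 114*(-20) + 5*(-20)²) - 29*(-30 - 24)) = 4249*((81 + 2280 + 5*400) - 29*(-54)) = 4249*((81 + 2280 + 2000) + 1566) = 4249*(4361 + 1566) = 4249*5927 = 25183823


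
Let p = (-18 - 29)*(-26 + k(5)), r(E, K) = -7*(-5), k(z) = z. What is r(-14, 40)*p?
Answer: 34545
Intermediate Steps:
r(E, K) = 35
p = 987 (p = (-18 - 29)*(-26 + 5) = -47*(-21) = 987)
r(-14, 40)*p = 35*987 = 34545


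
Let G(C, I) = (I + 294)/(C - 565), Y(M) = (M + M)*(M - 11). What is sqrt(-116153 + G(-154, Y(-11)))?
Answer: I*sqrt(60047130415)/719 ≈ 340.81*I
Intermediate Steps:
Y(M) = 2*M*(-11 + M) (Y(M) = (2*M)*(-11 + M) = 2*M*(-11 + M))
G(C, I) = (294 + I)/(-565 + C)
sqrt(-116153 + G(-154, Y(-11))) = sqrt(-116153 + (294 + 2*(-11)*(-11 - 11))/(-565 - 154)) = sqrt(-116153 + (294 + 2*(-11)*(-22))/(-719)) = sqrt(-116153 - (294 + 484)/719) = sqrt(-116153 - 1/719*778) = sqrt(-116153 - 778/719) = sqrt(-83514785/719) = I*sqrt(60047130415)/719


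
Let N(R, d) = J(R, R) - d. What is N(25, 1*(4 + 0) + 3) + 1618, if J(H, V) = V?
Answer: 1636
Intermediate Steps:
N(R, d) = R - d
N(25, 1*(4 + 0) + 3) + 1618 = (25 - (1*(4 + 0) + 3)) + 1618 = (25 - (1*4 + 3)) + 1618 = (25 - (4 + 3)) + 1618 = (25 - 1*7) + 1618 = (25 - 7) + 1618 = 18 + 1618 = 1636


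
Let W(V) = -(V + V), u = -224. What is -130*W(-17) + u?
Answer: -4644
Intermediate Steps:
W(V) = -2*V
-130*W(-17) + u = -(-260)*(-17) - 224 = -130*34 - 224 = -4420 - 224 = -4644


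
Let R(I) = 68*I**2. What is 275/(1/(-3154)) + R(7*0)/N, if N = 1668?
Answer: -867350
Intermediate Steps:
275/(1/(-3154)) + R(7*0)/N = 275/(1/(-3154)) + (68*(7*0)**2)/1668 = 275/(-1/3154) + (68*0**2)*(1/1668) = 275*(-3154) + (68*0)*(1/1668) = -867350 + 0*(1/1668) = -867350 + 0 = -867350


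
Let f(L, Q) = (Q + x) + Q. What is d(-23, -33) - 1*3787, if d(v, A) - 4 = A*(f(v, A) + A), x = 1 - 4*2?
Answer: -285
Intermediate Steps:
x = -7 (x = 1 - 8 = -7)
f(L, Q) = -7 + 2*Q (f(L, Q) = (Q - 7) + Q = (-7 + Q) + Q = -7 + 2*Q)
d(v, A) = 4 + A*(-7 + 3*A) (d(v, A) = 4 + A*((-7 + 2*A) + A) = 4 + A*(-7 + 3*A))
d(-23, -33) - 1*3787 = (4 - 7*(-33) + 3*(-33)**2) - 1*3787 = (4 + 231 + 3*1089) - 3787 = (4 + 231 + 3267) - 3787 = 3502 - 3787 = -285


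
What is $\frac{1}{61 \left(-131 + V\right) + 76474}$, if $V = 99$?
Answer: $\frac{1}{74522} \approx 1.3419 \cdot 10^{-5}$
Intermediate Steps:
$\frac{1}{61 \left(-131 + V\right) + 76474} = \frac{1}{61 \left(-131 + 99\right) + 76474} = \frac{1}{61 \left(-32\right) + 76474} = \frac{1}{-1952 + 76474} = \frac{1}{74522}$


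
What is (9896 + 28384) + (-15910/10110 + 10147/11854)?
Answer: 458754001223/11984394 ≈ 38279.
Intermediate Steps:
(9896 + 28384) + (-15910/10110 + 10147/11854) = 38280 + (-15910*1/10110 + 10147*(1/11854)) = 38280 + (-1591/1011 + 10147/11854) = 38280 - 8601097/11984394 = 458754001223/11984394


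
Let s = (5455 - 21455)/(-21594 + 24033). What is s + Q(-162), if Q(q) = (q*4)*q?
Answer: 256020464/2439 ≈ 1.0497e+5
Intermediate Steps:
s = -16000/2439 ≈ -6.5601
Q(q) = 4*q² (Q(q) = (4*q)*q = 4*q²)
s + Q(-162) = -16000/2439 + 4*(-162)² = -16000/2439 + 4*26244 = -16000/2439 + 104976 = 256020464/2439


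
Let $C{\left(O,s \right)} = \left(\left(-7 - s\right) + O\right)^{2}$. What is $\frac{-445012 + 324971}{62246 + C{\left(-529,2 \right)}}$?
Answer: $- \frac{120041}{351690} \approx -0.34133$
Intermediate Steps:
$C{\left(O,s \right)} = \left(-7 + O - s\right)^{2}$
$\frac{-445012 + 324971}{62246 + C{\left(-529,2 \right)}} = \frac{-445012 + 324971}{62246 + \left(7 + 2 - -529\right)^{2}} = - \frac{120041}{62246 + \left(7 + 2 + 529\right)^{2}} = - \frac{120041}{62246 + 538^{2}} = - \frac{120041}{62246 + 289444} = - \frac{120041}{351690}$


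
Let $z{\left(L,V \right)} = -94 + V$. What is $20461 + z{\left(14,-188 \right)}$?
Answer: $20179$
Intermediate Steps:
$20461 + z{\left(14,-188 \right)} = 20461 - 282 = 20179$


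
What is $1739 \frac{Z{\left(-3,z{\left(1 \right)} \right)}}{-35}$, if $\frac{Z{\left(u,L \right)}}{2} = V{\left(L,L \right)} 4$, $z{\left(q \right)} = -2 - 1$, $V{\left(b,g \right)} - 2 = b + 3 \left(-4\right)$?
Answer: $\frac{180856}{35} \approx 5167.3$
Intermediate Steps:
$V{\left(b,g \right)} = -10 + b$ ($V{\left(b,g \right)} = 2 + \left(b + 3 \left(-4\right)\right) = 2 + \left(b - 12\right) = 2 + \left(-12 + b\right) = -10 + b$)
$z{\left(q \right)} = -3$ ($z{\left(q \right)} = -2 - 1 = -3$)
$Z{\left(u,L \right)} = -80 + 8 L$ ($Z{\left(u,L \right)} = 2 \left(-10 + L\right) 4 = 2 \left(-40 + 4 L\right) = -80 + 8 L$)
$1739 \frac{Z{\left(-3,z{\left(1 \right)} \right)}}{-35} = 1739 \frac{-80 + 8 \left(-3\right)}{-35} = 1739 \left(-80 - 24\right) \left(- \frac{1}{35}\right) = 1739 \left(\left(-104\right) \left(- \frac{1}{35}\right)\right) = 1739 \cdot \frac{104}{35} = \frac{180856}{35}$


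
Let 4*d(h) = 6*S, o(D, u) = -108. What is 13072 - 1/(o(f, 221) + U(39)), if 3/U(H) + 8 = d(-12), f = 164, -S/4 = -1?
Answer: 2862770/219 ≈ 13072.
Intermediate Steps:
S = 4 (S = -4*(-1) = 4)
d(h) = 6 (d(h) = (6*4)/4 = (¼)*24 = 6)
U(H) = -3/2 (U(H) = 3/(-8 + 6) = 3/(-2) = 3*(-½) = -3/2)
13072 - 1/(o(f, 221) + U(39)) = 13072 - 1/(-108 - 3/2) = 13072 - 1/(-219/2) = 13072 - 1*(-2/219) = 13072 + 2/219 = 2862770/219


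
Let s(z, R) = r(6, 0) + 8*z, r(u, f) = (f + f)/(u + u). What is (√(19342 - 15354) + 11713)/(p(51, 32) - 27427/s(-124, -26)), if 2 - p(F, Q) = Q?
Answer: -11619296/2333 - 1984*√997/2333 ≈ -5007.3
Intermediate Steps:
p(F, Q) = 2 - Q
r(u, f) = f/u (r(u, f) = (2*f)/((2*u)) = (2*f)*(1/(2*u)) = f/u)
s(z, R) = 8*z (s(z, R) = 0/6 + 8*z = 0*(⅙) + 8*z = 0 + 8*z = 8*z)
(√(19342 - 15354) + 11713)/(p(51, 32) - 27427/s(-124, -26)) = (√(19342 - 15354) + 11713)/((2 - 1*32) - 27427/(8*(-124))) = (√3988 + 11713)/((2 - 32) - 27427/(-992)) = (2*√997 + 11713)/(-30 - 27427*(-1/992)) = (11713 + 2*√997)/(-30 + 27427/992) = (11713 + 2*√997)/(-2333/992) = (11713 + 2*√997)*(-992/2333) = -11619296/2333 - 1984*√997/2333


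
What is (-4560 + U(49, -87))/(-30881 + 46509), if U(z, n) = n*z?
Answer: -8823/15628 ≈ -0.56456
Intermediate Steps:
(-4560 + U(49, -87))/(-30881 + 46509) = (-4560 - 87*49)/(-30881 + 46509) = (-4560 - 4263)/15628 = -8823*1/15628 = -8823/15628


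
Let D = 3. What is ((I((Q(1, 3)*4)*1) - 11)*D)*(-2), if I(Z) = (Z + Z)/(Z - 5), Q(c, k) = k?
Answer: 318/7 ≈ 45.429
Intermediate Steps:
I(Z) = 2*Z/(-5 + Z) (I(Z) = (2*Z)/(-5 + Z) = 2*Z/(-5 + Z))
((I((Q(1, 3)*4)*1) - 11)*D)*(-2) = ((2*((3*4)*1)/(-5 + (3*4)*1) - 11)*3)*(-2) = ((2*(12*1)/(-5 + 12*1) - 11)*3)*(-2) = ((2*12/(-5 + 12) - 11)*3)*(-2) = ((2*12/7 - 11)*3)*(-2) = ((2*12*(⅐) - 11)*3)*(-2) = ((24/7 - 11)*3)*(-2) = -53/7*3*(-2) = -159/7*(-2) = 318/7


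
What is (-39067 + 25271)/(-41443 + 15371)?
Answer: 3449/6518 ≈ 0.52915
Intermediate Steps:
(-39067 + 25271)/(-41443 + 15371) = -13796/(-26072) = -13796*(-1/26072) = 3449/6518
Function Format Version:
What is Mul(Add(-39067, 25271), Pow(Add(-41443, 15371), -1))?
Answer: Rational(3449, 6518) ≈ 0.52915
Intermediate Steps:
Mul(Add(-39067, 25271), Pow(Add(-41443, 15371), -1)) = Mul(-13796, Pow(-26072, -1)) = Mul(-13796, Rational(-1, 26072)) = Rational(3449, 6518)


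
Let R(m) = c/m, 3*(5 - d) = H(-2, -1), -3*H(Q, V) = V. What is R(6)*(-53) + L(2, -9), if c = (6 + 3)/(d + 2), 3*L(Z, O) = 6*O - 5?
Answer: -11609/372 ≈ -31.207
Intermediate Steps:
H(Q, V) = -V/3
d = 44/9 (d = 5 - (-1)*(-1)/9 = 5 - 1/3*1/3 = 5 - 1/9 = 44/9 ≈ 4.8889)
L(Z, O) = -5/3 + 2*O (L(Z, O) = (6*O - 5)/3 = (-5 + 6*O)/3 = -5/3 + 2*O)
c = 81/62 (c = (6 + 3)/(44/9 + 2) = 9/(62/9) = 9*(9/62) = 81/62 ≈ 1.3065)
R(m) = 81/(62*m)
R(6)*(-53) + L(2, -9) = ((81/62)/6)*(-53) + (-5/3 + 2*(-9)) = ((81/62)*(1/6))*(-53) + (-5/3 - 18) = (27/124)*(-53) - 59/3 = -1431/124 - 59/3 = -11609/372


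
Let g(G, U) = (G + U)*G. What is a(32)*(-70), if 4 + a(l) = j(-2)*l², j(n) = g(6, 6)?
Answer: -5160680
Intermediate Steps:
g(G, U) = G*(G + U)
j(n) = 72 (j(n) = 6*(6 + 6) = 6*12 = 72)
a(l) = -4 + 72*l²
a(32)*(-70) = (-4 + 72*32²)*(-70) = (-4 + 72*1024)*(-70) = (-4 + 73728)*(-70) = 73724*(-70) = -5160680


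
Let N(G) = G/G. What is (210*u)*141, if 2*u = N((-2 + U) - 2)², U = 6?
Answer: 14805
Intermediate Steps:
N(G) = 1
u = ½ (u = (½)*1² = (½)*1 = ½ ≈ 0.50000)
(210*u)*141 = (210*(½))*141 = 105*141 = 14805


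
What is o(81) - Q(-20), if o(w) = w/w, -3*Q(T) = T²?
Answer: 403/3 ≈ 134.33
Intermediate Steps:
Q(T) = -T²/3
o(w) = 1
o(81) - Q(-20) = 1 - (-1)*(-20)²/3 = 1 - (-1)*400/3 = 1 - 1*(-400/3) = 1 + 400/3 = 403/3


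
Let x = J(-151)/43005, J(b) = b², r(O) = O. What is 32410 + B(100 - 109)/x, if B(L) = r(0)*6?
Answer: 32410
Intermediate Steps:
B(L) = 0 (B(L) = 0*6 = 0)
x = 22801/43005 (x = (-151)²/43005 = 22801*(1/43005) = 22801/43005 ≈ 0.53019)
32410 + B(100 - 109)/x = 32410 + 0/(22801/43005) = 32410 + 0*(43005/22801) = 32410 + 0 = 32410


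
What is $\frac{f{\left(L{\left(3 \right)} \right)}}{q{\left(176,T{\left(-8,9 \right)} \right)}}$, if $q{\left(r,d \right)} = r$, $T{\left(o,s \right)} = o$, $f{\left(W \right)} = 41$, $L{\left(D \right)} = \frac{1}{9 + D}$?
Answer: $\frac{41}{176} \approx 0.23295$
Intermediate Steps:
$\frac{f{\left(L{\left(3 \right)} \right)}}{q{\left(176,T{\left(-8,9 \right)} \right)}} = \frac{41}{176}$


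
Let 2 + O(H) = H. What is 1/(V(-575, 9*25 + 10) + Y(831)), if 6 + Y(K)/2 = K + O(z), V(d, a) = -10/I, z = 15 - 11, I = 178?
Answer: 89/147201 ≈ 0.00060462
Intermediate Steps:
z = 4
O(H) = -2 + H
V(d, a) = -5/89 (V(d, a) = -10/178 = -10*1/178 = -5/89)
Y(K) = -8 + 2*K (Y(K) = -12 + 2*(K + (-2 + 4)) = -12 + 2*(K + 2) = -12 + 2*(2 + K) = -12 + (4 + 2*K) = -8 + 2*K)
1/(V(-575, 9*25 + 10) + Y(831)) = 1/(-5/89 + (-8 + 2*831)) = 1/(-5/89 + (-8 + 1662)) = 1/(-5/89 + 1654) = 1/(147201/89) = 89/147201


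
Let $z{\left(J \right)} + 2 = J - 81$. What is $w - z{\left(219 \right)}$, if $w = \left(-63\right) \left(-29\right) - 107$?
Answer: $1584$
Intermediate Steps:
$z{\left(J \right)} = -83 + J$ ($z{\left(J \right)} = -2 + \left(J - 81\right) = -2 + \left(-81 + J\right) = -83 + J$)
$w = 1720$ ($w = 1827 - 107 = 1720$)
$w - z{\left(219 \right)} = 1720 - \left(-83 + 219\right) = 1720 - 136 = 1584$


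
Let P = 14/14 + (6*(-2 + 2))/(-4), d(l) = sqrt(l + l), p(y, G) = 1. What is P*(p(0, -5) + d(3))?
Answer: 1 + sqrt(6) ≈ 3.4495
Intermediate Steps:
d(l) = sqrt(2)*sqrt(l) (d(l) = sqrt(2*l) = sqrt(2)*sqrt(l))
P = 1 (P = 14*(1/14) + (6*0)*(-1/4) = 1 + 0*(-1/4) = 1 + 0 = 1)
P*(p(0, -5) + d(3)) = 1*(1 + sqrt(2)*sqrt(3)) = 1*(1 + sqrt(6)) = 1 + sqrt(6)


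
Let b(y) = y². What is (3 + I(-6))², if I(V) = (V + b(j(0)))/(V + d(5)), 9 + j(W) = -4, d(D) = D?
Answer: 25600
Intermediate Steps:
j(W) = -13 (j(W) = -9 - 4 = -13)
I(V) = (169 + V)/(5 + V) (I(V) = (V + (-13)²)/(V + 5) = (V + 169)/(5 + V) = (169 + V)/(5 + V))
(3 + I(-6))² = (3 + (169 - 6)/(5 - 6))² = (3 + 163/(-1))² = (3 - 1*163)² = (3 - 163)² = (-160)² = 25600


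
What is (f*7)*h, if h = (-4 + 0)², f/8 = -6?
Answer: -5376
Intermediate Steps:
f = -48 (f = 8*(-6) = -48)
h = 16 (h = (-4)² = 16)
(f*7)*h = -48*7*16 = -336*16 = -5376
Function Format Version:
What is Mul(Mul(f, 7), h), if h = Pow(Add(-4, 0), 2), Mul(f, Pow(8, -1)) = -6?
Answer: -5376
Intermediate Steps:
f = -48 (f = Mul(8, -6) = -48)
h = 16 (h = Pow(-4, 2) = 16)
Mul(Mul(f, 7), h) = Mul(Mul(-48, 7), 16) = Mul(-336, 16) = -5376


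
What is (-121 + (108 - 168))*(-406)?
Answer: 73486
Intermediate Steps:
(-121 + (108 - 168))*(-406) = (-121 - 60)*(-406) = -181*(-406) = 73486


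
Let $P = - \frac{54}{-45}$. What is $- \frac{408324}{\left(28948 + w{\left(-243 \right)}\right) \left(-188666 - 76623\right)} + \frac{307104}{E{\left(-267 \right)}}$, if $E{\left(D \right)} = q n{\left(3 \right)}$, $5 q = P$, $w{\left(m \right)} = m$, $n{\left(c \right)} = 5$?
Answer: $\frac{1948861701468724}{7615120745} \approx 2.5592 \cdot 10^{5}$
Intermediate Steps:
$P = \frac{6}{5}$ ($P = \left(-54\right) \left(- \frac{1}{45}\right) = \frac{6}{5} \approx 1.2$)
$q = \frac{6}{25}$ ($q = \frac{1}{5} \cdot \frac{6}{5} = \frac{6}{25} \approx 0.24$)
$E{\left(D \right)} = \frac{6}{5}$ ($E{\left(D \right)} = \frac{6}{25} \cdot 5 = \frac{6}{5}$)
$- \frac{408324}{\left(28948 + w{\left(-243 \right)}\right) \left(-188666 - 76623\right)} + \frac{307104}{E{\left(-267 \right)}} = - \frac{408324}{\left(28948 - 243\right) \left(-188666 - 76623\right)} + \frac{307104}{\frac{6}{5}} = - \frac{408324}{28705 \left(-265289\right)} + 307104 \cdot \frac{5}{6} = - \frac{408324}{-7615120745} + 255920 = \left(-408324\right) \left(- \frac{1}{7615120745}\right) + 255920 = \frac{408324}{7615120745} + 255920 = \frac{1948861701468724}{7615120745}$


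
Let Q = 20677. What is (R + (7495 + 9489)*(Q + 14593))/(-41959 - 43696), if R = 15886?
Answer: -599041566/85655 ≈ -6993.7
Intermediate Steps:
(R + (7495 + 9489)*(Q + 14593))/(-41959 - 43696) = (15886 + (7495 + 9489)*(20677 + 14593))/(-41959 - 43696) = (15886 + 16984*35270)/(-85655) = (15886 + 599025680)*(-1/85655) = 599041566*(-1/85655) = -599041566/85655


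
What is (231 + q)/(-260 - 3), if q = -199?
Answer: -32/263 ≈ -0.12167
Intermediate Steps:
(231 + q)/(-260 - 3) = (231 - 199)/(-260 - 3) = 32/(-263) = 32*(-1/263) = -32/263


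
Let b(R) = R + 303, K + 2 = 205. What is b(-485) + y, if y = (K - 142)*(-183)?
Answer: -11345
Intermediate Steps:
K = 203 (K = -2 + 205 = 203)
y = -11163 (y = (203 - 142)*(-183) = 61*(-183) = -11163)
b(R) = 303 + R
b(-485) + y = (303 - 485) - 11163 = -182 - 11163 = -11345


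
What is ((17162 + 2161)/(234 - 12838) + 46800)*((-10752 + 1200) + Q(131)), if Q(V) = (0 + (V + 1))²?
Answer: 1160820621936/3151 ≈ 3.6840e+8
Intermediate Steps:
Q(V) = (1 + V)² (Q(V) = (0 + (1 + V))² = (1 + V)²)
((17162 + 2161)/(234 - 12838) + 46800)*((-10752 + 1200) + Q(131)) = ((17162 + 2161)/(234 - 12838) + 46800)*((-10752 + 1200) + (1 + 131)²) = (19323/(-12604) + 46800)*(-9552 + 132²) = (19323*(-1/12604) + 46800)*(-9552 + 17424) = (-19323/12604 + 46800)*7872 = (589847877/12604)*7872 = 1160820621936/3151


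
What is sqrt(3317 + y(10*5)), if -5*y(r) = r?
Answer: sqrt(3307) ≈ 57.507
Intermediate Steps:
y(r) = -r/5
sqrt(3317 + y(10*5)) = sqrt(3317 - 2*5) = sqrt(3317 - 1/5*50) = sqrt(3317 - 10) = sqrt(3307)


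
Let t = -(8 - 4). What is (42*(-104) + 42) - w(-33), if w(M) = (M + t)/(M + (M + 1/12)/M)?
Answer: -54838050/12673 ≈ -4327.2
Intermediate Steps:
t = -4 (t = -1*4 = -4)
w(M) = (-4 + M)/(M + (1/12 + M)/M) (w(M) = (M - 4)/(M + (M + 1/12)/M) = (-4 + M)/(M + (M + 1/12)/M) = (-4 + M)/(M + (1/12 + M)/M))
(42*(-104) + 42) - w(-33) = (42*(-104) + 42) - 12*(-33)*(-4 - 33)/(1 + 12*(-33) + 12*(-33)**2) = (-4368 + 42) - 12*(-33)*(-37)/(1 - 396 + 12*1089) = -4326 - 12*(-33)*(-37)/(1 - 396 + 13068) = -4326 - 12*(-33)*(-37)/12673 = -4326 - 1*14652/12673 = -4326 - 14652/12673 = -54838050/12673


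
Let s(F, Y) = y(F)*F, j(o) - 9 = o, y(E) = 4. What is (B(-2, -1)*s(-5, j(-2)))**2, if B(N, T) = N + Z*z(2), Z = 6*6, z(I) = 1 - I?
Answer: 577600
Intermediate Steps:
j(o) = 9 + o
Z = 36
s(F, Y) = 4*F
B(N, T) = -36 + N (B(N, T) = N + 36*(1 - 1*2) = N + 36*(1 - 2) = N + 36*(-1) = N - 36 = -36 + N)
(B(-2, -1)*s(-5, j(-2)))**2 = ((-36 - 2)*(4*(-5)))**2 = (-38*(-20))**2 = 760**2 = 577600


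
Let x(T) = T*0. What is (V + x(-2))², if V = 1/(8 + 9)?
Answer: 1/289 ≈ 0.0034602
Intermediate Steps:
V = 1/17 ≈ 0.058824
x(T) = 0
(V + x(-2))² = (1/17 + 0)² = (1/17)² = 1/289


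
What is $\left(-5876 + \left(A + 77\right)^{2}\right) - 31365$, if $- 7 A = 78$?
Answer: $- \frac{1612288}{49} \approx -32904.0$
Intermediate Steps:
$A = - \frac{78}{7}$ ($A = \left(- \frac{1}{7}\right) 78 = - \frac{78}{7} \approx -11.143$)
$\left(-5876 + \left(A + 77\right)^{2}\right) - 31365 = \left(-5876 + \left(- \frac{78}{7} + 77\right)^{2}\right) - 31365 = \left(-5876 + \left(\frac{461}{7}\right)^{2}\right) - 31365 = \left(-5876 + \frac{212521}{49}\right) - 31365 = - \frac{75403}{49} - 31365 = - \frac{1612288}{49}$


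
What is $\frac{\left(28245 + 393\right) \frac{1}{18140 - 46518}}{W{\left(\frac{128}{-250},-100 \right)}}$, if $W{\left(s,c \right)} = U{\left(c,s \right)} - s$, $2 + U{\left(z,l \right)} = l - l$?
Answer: $\frac{596625}{879718} \approx 0.6782$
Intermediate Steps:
$U{\left(z,l \right)} = -2$ ($U{\left(z,l \right)} = -2 + \left(l - l\right) = -2 + 0 = -2$)
$W{\left(s,c \right)} = -2 - s$
$\frac{\left(28245 + 393\right) \frac{1}{18140 - 46518}}{W{\left(\frac{128}{-250},-100 \right)}} = \frac{\left(28245 + 393\right) \frac{1}{18140 - 46518}}{-2 - \frac{128}{-250}} = \frac{28638 \frac{1}{-28378}}{-2 - 128 \left(- \frac{1}{250}\right)} = \frac{28638 \left(- \frac{1}{28378}\right)}{-2 - - \frac{64}{125}} = - \frac{14319}{14189 \left(-2 + \frac{64}{125}\right)} = - \frac{14319}{14189 \left(- \frac{186}{125}\right)} = \left(- \frac{14319}{14189}\right) \left(- \frac{125}{186}\right) = \frac{596625}{879718}$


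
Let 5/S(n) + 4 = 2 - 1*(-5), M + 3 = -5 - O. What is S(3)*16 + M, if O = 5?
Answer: 41/3 ≈ 13.667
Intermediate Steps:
M = -13 (M = -3 + (-5 - 1*5) = -3 + (-5 - 5) = -3 - 10 = -13)
S(n) = 5/3 (S(n) = 5/(-4 + (2 - 1*(-5))) = 5/(-4 + (2 + 5)) = 5/(-4 + 7) = 5/3)
S(3)*16 + M = (5/3)*16 - 13 = 80/3 - 13 = 41/3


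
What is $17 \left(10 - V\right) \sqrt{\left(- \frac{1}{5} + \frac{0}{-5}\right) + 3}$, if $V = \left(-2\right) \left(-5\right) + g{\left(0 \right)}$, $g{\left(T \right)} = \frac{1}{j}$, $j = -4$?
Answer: $\frac{17 \sqrt{70}}{20} \approx 7.1116$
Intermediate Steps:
$g{\left(T \right)} = - \frac{1}{4}$ ($g{\left(T \right)} = \frac{1}{-4} = - \frac{1}{4}$)
$V = \frac{39}{4}$ ($V = \left(-2\right) \left(-5\right) - \frac{1}{4} = 10 - \frac{1}{4} = \frac{39}{4} \approx 9.75$)
$17 \left(10 - V\right) \sqrt{\left(- \frac{1}{5} + \frac{0}{-5}\right) + 3} = 17 \left(10 - \frac{39}{4}\right) \sqrt{\left(- \frac{1}{5} + \frac{0}{-5}\right) + 3} = 17 \left(10 - \frac{39}{4}\right) \sqrt{\left(\left(-1\right) \frac{1}{5} + 0 \left(- \frac{1}{5}\right)\right) + 3} = 17 \cdot \frac{1}{4} \sqrt{\left(- \frac{1}{5} + 0\right) + 3} = \frac{17 \sqrt{- \frac{1}{5} + 3}}{4} = \frac{17 \sqrt{\frac{14}{5}}}{4} = \frac{17 \frac{\sqrt{70}}{5}}{4} = \frac{17 \sqrt{70}}{20}$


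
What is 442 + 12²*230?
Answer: 33562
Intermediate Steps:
442 + 12²*230 = 442 + 144*230 = 442 + 33120 = 33562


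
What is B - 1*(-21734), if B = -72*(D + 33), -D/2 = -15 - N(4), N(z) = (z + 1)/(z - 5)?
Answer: 17918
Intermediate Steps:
N(z) = (1 + z)/(-5 + z)
D = 20 (D = -2*(-15 - (1 + 4)/(-5 + 4)) = -2*(-15 - 5/(-1)) = -2*(-15 - (-1)*5) = -2*(-15 - 1*(-5)) = -2*(-15 + 5) = -2*(-10) = 20)
B = -3816 (B = -72*(20 + 33) = -72*53 = -3816)
B - 1*(-21734) = -3816 - 1*(-21734) = -3816 + 21734 = 17918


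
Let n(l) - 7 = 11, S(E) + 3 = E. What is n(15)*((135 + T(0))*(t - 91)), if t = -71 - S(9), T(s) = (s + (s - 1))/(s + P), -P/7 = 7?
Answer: -2858112/7 ≈ -4.0830e+5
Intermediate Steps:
S(E) = -3 + E
P = -49 (P = -7*7 = -49)
n(l) = 18 (n(l) = 7 + 11 = 18)
T(s) = (-1 + 2*s)/(-49 + s) (T(s) = (s + (s - 1))/(s - 49) = (s + (-1 + s))/(-49 + s) = (-1 + 2*s)/(-49 + s))
t = -77 (t = -71 - (-3 + 9) = -71 - 1*6 = -71 - 6 = -77)
n(15)*((135 + T(0))*(t - 91)) = 18*((135 + (-1 + 2*0)/(-49 + 0))*(-77 - 91)) = 18*((135 + (-1 + 0)/(-49))*(-168)) = 18*((135 - 1/49*(-1))*(-168)) = 18*((135 + 1/49)*(-168)) = 18*((6616/49)*(-168)) = 18*(-158784/7) = -2858112/7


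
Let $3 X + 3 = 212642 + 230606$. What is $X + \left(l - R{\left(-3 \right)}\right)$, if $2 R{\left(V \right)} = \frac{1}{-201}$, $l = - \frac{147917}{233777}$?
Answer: $\frac{4628361981351}{31326118} \approx 1.4775 \cdot 10^{5}$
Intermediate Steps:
$l = - \frac{147917}{233777}$ ($l = \left(-147917\right) \frac{1}{233777} = - \frac{147917}{233777} \approx -0.63273$)
$R{\left(V \right)} = - \frac{1}{402}$ ($R{\left(V \right)} = \frac{1}{2 \left(-201\right)} = \frac{1}{2} \left(- \frac{1}{201}\right) = - \frac{1}{402}$)
$X = \frac{443245}{3}$ ($X = -1 + \frac{212642 + 230606}{3} = -1 + \frac{1}{3} \cdot 443248 = -1 + \frac{443248}{3} = \frac{443245}{3} \approx 1.4775 \cdot 10^{5}$)
$X + \left(l - R{\left(-3 \right)}\right) = \frac{443245}{3} - \frac{59228857}{93978354} = \frac{4628361981351}{31326118}$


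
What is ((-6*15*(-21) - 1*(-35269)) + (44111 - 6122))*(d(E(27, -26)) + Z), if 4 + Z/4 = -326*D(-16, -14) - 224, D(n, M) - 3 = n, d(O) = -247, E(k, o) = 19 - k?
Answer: 1186812364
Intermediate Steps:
D(n, M) = 3 + n
Z = 16040 (Z = -16 + 4*(-326*(3 - 16) - 224) = -16 + 4*(-326*(-13) - 224) = -16 + 4*(4238 - 224) = -16 + 4*4014 = -16 + 16056 = 16040)
((-6*15*(-21) - 1*(-35269)) + (44111 - 6122))*(d(E(27, -26)) + Z) = ((-6*15*(-21) - 1*(-35269)) + (44111 - 6122))*(-247 + 16040) = ((-90*(-21) + 35269) + 37989)*15793 = ((1890 + 35269) + 37989)*15793 = (37159 + 37989)*15793 = 75148*15793 = 1186812364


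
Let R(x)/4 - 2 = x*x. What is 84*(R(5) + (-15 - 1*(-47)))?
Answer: 11760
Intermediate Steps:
R(x) = 8 + 4*x² (R(x) = 8 + 4*(x*x) = 8 + 4*x²)
84*(R(5) + (-15 - 1*(-47))) = 84*((8 + 4*5²) + (-15 - 1*(-47))) = 84*((8 + 4*25) + (-15 + 47)) = 84*((8 + 100) + 32) = 84*(108 + 32) = 84*140 = 11760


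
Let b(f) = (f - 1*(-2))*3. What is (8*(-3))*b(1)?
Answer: -216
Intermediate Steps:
b(f) = 6 + 3*f (b(f) = (f + 2)*3 = (2 + f)*3 = 6 + 3*f)
(8*(-3))*b(1) = (8*(-3))*(6 + 3*1) = -24*(6 + 3) = -24*9 = -216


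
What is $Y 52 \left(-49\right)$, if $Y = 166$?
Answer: $-422968$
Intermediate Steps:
$Y 52 \left(-49\right) = 166 \cdot 52 \left(-49\right) = 8632 \left(-49\right) = -422968$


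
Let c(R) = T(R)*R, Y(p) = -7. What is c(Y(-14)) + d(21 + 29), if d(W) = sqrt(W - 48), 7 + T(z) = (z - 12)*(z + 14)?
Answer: 980 + sqrt(2) ≈ 981.41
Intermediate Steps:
T(z) = -7 + (-12 + z)*(14 + z) (T(z) = -7 + (z - 12)*(z + 14) = -7 + (-12 + z)*(14 + z))
d(W) = sqrt(-48 + W)
c(R) = R*(-175 + R**2 + 2*R) (c(R) = (-175 + R**2 + 2*R)*R = R*(-175 + R**2 + 2*R))
c(Y(-14)) + d(21 + 29) = -7*(-175 + (-7)**2 + 2*(-7)) + sqrt(-48 + (21 + 29)) = -7*(-175 + 49 - 14) + sqrt(-48 + 50) = -7*(-140) + sqrt(2) = 980 + sqrt(2)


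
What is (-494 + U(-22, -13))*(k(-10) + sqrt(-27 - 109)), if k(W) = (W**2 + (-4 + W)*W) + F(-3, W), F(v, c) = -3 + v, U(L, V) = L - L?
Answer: -115596 - 988*I*sqrt(34) ≈ -1.156e+5 - 5761.0*I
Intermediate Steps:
U(L, V) = 0
k(W) = -6 + W**2 + W*(-4 + W) (k(W) = (W**2 + (-4 + W)*W) + (-3 - 3) = (W**2 + W*(-4 + W)) - 6 = -6 + W**2 + W*(-4 + W))
(-494 + U(-22, -13))*(k(-10) + sqrt(-27 - 109)) = (-494 + 0)*((-6 - 4*(-10) + 2*(-10)**2) + sqrt(-27 - 109)) = -494*((-6 + 40 + 2*100) + sqrt(-136)) = -494*((-6 + 40 + 200) + 2*I*sqrt(34)) = -494*(234 + 2*I*sqrt(34)) = -115596 - 988*I*sqrt(34)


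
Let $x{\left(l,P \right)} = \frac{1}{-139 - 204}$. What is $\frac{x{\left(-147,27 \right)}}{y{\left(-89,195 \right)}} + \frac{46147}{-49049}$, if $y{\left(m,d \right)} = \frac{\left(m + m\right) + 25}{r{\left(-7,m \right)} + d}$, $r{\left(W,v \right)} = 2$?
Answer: $- \frac{7032320}{7504497} \approx -0.93708$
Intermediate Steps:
$x{\left(l,P \right)} = - \frac{1}{343}$ ($x{\left(l,P \right)} = \frac{1}{-343} = - \frac{1}{343}$)
$y{\left(m,d \right)} = \frac{25 + 2 m}{2 + d}$ ($y{\left(m,d \right)} = \frac{\left(m + m\right) + 25}{2 + d} = \frac{2 m + 25}{2 + d} = \frac{25 + 2 m}{2 + d}$)
$\frac{x{\left(-147,27 \right)}}{y{\left(-89,195 \right)}} + \frac{46147}{-49049} = - \frac{1}{343 \frac{25 + 2 \left(-89\right)}{2 + 195}} + \frac{46147}{-49049} = - \frac{1}{343 \frac{25 - 178}{197}} + 46147 \left(- \frac{1}{49049}\right) = - \frac{1}{343 \cdot \frac{1}{197} \left(-153\right)} - \frac{46147}{49049} = - \frac{1}{343 \left(- \frac{153}{197}\right)} - \frac{46147}{49049} = \left(- \frac{1}{343}\right) \left(- \frac{197}{153}\right) - \frac{46147}{49049} = \frac{197}{52479} - \frac{46147}{49049} = - \frac{7032320}{7504497}$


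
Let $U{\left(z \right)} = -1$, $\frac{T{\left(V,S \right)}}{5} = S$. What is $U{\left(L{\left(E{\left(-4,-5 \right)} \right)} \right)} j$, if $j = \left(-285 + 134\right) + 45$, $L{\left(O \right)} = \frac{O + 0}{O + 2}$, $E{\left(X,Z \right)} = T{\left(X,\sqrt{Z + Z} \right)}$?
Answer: $106$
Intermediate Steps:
$T{\left(V,S \right)} = 5 S$
$E{\left(X,Z \right)} = 5 \sqrt{2} \sqrt{Z}$ ($E{\left(X,Z \right)} = 5 \sqrt{Z + Z} = 5 \sqrt{2 Z} = 5 \sqrt{2} \sqrt{Z}$)
$L{\left(O \right)} = \frac{O}{2 + O}$
$j = -106$ ($j = -151 + 45 = -106$)
$U{\left(L{\left(E{\left(-4,-5 \right)} \right)} \right)} j = \left(-1\right) \left(-106\right) = 106$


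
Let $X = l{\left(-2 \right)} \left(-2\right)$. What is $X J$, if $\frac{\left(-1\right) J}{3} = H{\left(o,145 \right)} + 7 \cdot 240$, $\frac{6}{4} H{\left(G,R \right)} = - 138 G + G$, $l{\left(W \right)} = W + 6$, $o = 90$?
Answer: $-156960$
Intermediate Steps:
$l{\left(W \right)} = 6 + W$
$H{\left(G,R \right)} = - \frac{274 G}{3}$ ($H{\left(G,R \right)} = \frac{2 \left(- 138 G + G\right)}{3} = \frac{2 \left(- 137 G\right)}{3} = - \frac{274 G}{3}$)
$X = -8$ ($X = \left(6 - 2\right) \left(-2\right) = 4 \left(-2\right) = -8$)
$J = 19620$ ($J = - 3 \left(\left(- \frac{274}{3}\right) 90 + 7 \cdot 240\right) = - 3 \left(-8220 + 1680\right) = \left(-3\right) \left(-6540\right) = 19620$)
$X J = \left(-8\right) 19620 = -156960$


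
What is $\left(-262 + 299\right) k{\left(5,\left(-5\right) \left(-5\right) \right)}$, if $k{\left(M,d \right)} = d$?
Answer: $925$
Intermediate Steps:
$\left(-262 + 299\right) k{\left(5,\left(-5\right) \left(-5\right) \right)} = \left(-262 + 299\right) \left(\left(-5\right) \left(-5\right)\right) = 37 \cdot 25 = 925$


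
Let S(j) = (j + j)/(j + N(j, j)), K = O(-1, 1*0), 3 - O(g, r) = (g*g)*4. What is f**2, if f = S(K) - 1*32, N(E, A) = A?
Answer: 961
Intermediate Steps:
O(g, r) = 3 - 4*g**2 (O(g, r) = 3 - g*g*4 = 3 - g**2*4 = 3 - 4*g**2)
K = -1 (K = 3 - 4*(-1)**2 = 3 - 4*1 = 3 - 4 = -1)
S(j) = 1 (S(j) = (j + j)/(j + j) = (2*j)/((2*j)) = (2*j)*(1/(2*j)) = 1)
f = -31 (f = 1 - 1*32 = 1 - 32 = -31)
f**2 = (-31)**2 = 961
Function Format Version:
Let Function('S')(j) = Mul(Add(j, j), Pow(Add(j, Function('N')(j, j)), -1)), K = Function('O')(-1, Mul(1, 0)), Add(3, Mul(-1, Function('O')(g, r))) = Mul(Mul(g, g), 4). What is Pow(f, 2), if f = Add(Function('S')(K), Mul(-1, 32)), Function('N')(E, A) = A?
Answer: 961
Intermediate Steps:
Function('O')(g, r) = Add(3, Mul(-4, Pow(g, 2))) (Function('O')(g, r) = Add(3, Mul(-1, Mul(Mul(g, g), 4))) = Add(3, Mul(-1, Mul(Pow(g, 2), 4))) = Add(3, Mul(-1, Mul(4, Pow(g, 2)))) = Add(3, Mul(-4, Pow(g, 2))))
K = -1 (K = Add(3, Mul(-4, Pow(-1, 2))) = Add(3, Mul(-4, 1)) = Add(3, -4) = -1)
Function('S')(j) = 1 (Function('S')(j) = Mul(Add(j, j), Pow(Add(j, j), -1)) = Mul(Mul(2, j), Pow(Mul(2, j), -1)) = Mul(Mul(2, j), Mul(Rational(1, 2), Pow(j, -1))) = 1)
f = -31 (f = Add(1, Mul(-1, 32)) = Add(1, -32) = -31)
Pow(f, 2) = Pow(-31, 2) = 961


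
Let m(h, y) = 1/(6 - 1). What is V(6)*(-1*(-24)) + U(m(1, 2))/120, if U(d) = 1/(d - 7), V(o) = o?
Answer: 117503/816 ≈ 144.00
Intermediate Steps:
m(h, y) = ⅕ (m(h, y) = 1/5 = ⅕)
U(d) = 1/(-7 + d)
V(6)*(-1*(-24)) + U(m(1, 2))/120 = 6*(-1*(-24)) + 1/((-7 + ⅕)*120) = 6*24 + (1/120)/(-34/5) = 144 - 5/34*1/120 = 144 - 1/816 = 117503/816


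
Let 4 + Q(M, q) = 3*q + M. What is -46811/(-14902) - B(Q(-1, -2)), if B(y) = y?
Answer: 210733/14902 ≈ 14.141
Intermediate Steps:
Q(M, q) = -4 + M + 3*q (Q(M, q) = -4 + (3*q + M) = -4 + (M + 3*q) = -4 + M + 3*q)
-46811/(-14902) - B(Q(-1, -2)) = -46811/(-14902) - (-4 - 1 + 3*(-2)) = -46811*(-1/14902) - (-4 - 1 - 6) = 46811/14902 - 1*(-11) = 46811/14902 + 11 = 210733/14902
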